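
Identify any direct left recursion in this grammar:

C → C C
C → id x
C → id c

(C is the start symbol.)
Yes, C is left-recursive

Direct left recursion occurs when N → N α for some non-terminal N (the right-hand side begins with the left-hand side itself).

C → C C: LEFT RECURSIVE (starts with C)
C → id x: starts with id
C → id c: starts with id

The grammar has direct left recursion on: C.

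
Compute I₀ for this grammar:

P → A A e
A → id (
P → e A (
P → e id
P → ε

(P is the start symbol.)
First, augment the grammar with P' → P
I₀ = CLOSURE({ [P' → . P] }):
  [P' → . P] has the dot before P: add [P → . A A e], [P → . e A (], [P → . e id], [P → .]
  [P → . A A e] has the dot before A: add [A → . id (]
No further items can be added.

I₀ = { [A → . id (], [P → . A A e], [P → . e A (], [P → . e id], [P → .], [P' → . P] }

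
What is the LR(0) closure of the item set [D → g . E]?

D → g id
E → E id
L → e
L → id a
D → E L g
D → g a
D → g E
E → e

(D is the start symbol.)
Start with: [D → g . E]
  [D → g . E] has the dot before E: add [E → . E id], [E → . e]
No further items can be added.

CLOSURE = { [D → g . E], [E → . E id], [E → . e] }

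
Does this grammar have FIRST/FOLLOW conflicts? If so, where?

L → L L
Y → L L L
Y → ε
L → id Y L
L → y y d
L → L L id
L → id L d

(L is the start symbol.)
Nullable non-terminals: Y.
FIRST sets used below: FIRST(L) = { 'id', 'y' }

Y: nullable alternative(s) Y → ε; FOLLOW(Y) = { 'id', 'y' }
  Y → L L L: FIRST \ {ε} = { 'id', 'y' } — overlaps FOLLOW(Y) on { 'id', 'y' }: CONFLICT
  Y → ε: FIRST \ {ε} = { } — this is the only nullable alternative, skip

L has no nullable alternative, so no FIRST/FOLLOW check is needed there.

So the grammar has 1 FIRST/FOLLOW conflict (marked CONFLICT above).

Answer: Yes. Y → L L L with FOLLOW(Y) on { 'id', 'y' }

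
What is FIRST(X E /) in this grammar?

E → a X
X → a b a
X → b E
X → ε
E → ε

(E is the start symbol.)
FIRST sets of the non-terminals involved (from the grammar, by fixed-point iteration):
  FIRST(X) = { 'a', 'b', ε }
  FIRST(E) = { 'a', ε }

To compute FIRST(X E /), process the symbols left to right:
Symbol X is a non-terminal. Add FIRST(X) \ {ε} = { 'a', 'b' }
X is nullable (ε ∈ FIRST(X)), continue to the next symbol.
Symbol E is a non-terminal. Add FIRST(E) \ {ε} = { 'a' }
E is nullable (ε ∈ FIRST(E)), continue to the next symbol.
Symbol / is a terminal. Add '/' and stop.
FIRST(X E /) = { '/', 'a', 'b' }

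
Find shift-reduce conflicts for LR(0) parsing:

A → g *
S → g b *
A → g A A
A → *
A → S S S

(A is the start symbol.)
No shift-reduce conflicts

A shift-reduce conflict occurs when an LR(0) state has both:
  - a complete (reduce) item [A → α .] (dot at the end), and
  - a shift item [B → β . c γ] (dot before a terminal).

Augment with A' → A and build the canonical LR(0) collection (I0 = CLOSURE({[A' → . A]}), then GOTO on every symbol after a dot until no new states appear). It has 13 states:
  I0: { [A → . *], [A → . S S S], [A → . g *], [A → . g A A], [A' → . A], [S → . g b *] }  — shift
  I1: { [A → * .] }  — reduce
  I2: { [A' → A .] }  — accept
  I3: { [A → S . S S], [S → . g b *] }  — shift
  I4: { [A → . *], [A → . S S S], [A → . g *], [A → . g A A], [A → g . *], [A → g . A A], [S → . g b *], [S → g . b *] }  — shift
  I5: { [A → * .], [A → g * .] }  — 2 reduces
  I6: { [A → . *], [A → . S S S], [A → . g *], [A → . g A A], [A → g A . A], [S → . g b *] }  — shift
  I7: { [S → g b . *] }  — shift
  I8: { [S → g b * .] }  — reduce
  I9: { [A → g A A .] }  — reduce
  I10: { [A → S S . S], [S → . g b *] }  — shift
  I11: { [S → g . b *] }  — shift
  I12: { [A → S S S .] }  — reduce

No state contains both a complete item and a shift item.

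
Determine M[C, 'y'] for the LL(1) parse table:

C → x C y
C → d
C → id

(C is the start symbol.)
Empty (error entry)

To find M[C, 'y'], we find productions for C where 'y' is in the predict set (PREDICT(N → α) = (FIRST(α) \ {ε}) ∪ (FOLLOW(N) if α ⇒* ε)).

C → x C y: PREDICT = { 'x' }
C → d: PREDICT = { 'd' }
C → id: PREDICT = { 'id' }

M[C, 'y'] is empty (no production applies)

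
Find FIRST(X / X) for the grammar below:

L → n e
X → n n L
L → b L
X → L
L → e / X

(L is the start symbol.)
FIRST sets of the non-terminals involved (from the grammar, by fixed-point iteration):
  FIRST(X) = { 'b', 'e', 'n' }

To compute FIRST(X / X), process the symbols left to right:
Symbol X is a non-terminal. Add FIRST(X) \ {ε} = { 'b', 'e', 'n' }
X is not nullable (ε ∉ FIRST(X)), so stop here.
FIRST(X / X) = { 'b', 'e', 'n' }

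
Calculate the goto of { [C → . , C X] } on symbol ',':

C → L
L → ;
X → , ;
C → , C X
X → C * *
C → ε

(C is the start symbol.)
{ [C → , . C X], [C → . , C X], [C → . L], [C → .], [L → . ;] }

GOTO(I, ',') = CLOSURE({ [A → αX.β] : [A → α.Xβ] ∈ I, X = ',' })

Items with dot before ',', with the dot advanced:
  [C → . , C X] → [C → , . C X]
Closure of the advanced items:
  [C → , . C X] has the dot before C: add [C → . L], [C → . , C X], [C → .]
  [C → . L] has the dot before L: add [L → . ;]

GOTO = { [C → , . C X], [C → . , C X], [C → . L], [C → .], [L → . ;] }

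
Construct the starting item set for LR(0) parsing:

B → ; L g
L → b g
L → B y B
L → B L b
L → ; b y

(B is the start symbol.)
First, augment the grammar with B' → B
I₀ = CLOSURE({ [B' → . B] }):
  [B' → . B] has the dot before B: add [B → . ; L g]
No further items can be added.

I₀ = { [B → . ; L g], [B' → . B] }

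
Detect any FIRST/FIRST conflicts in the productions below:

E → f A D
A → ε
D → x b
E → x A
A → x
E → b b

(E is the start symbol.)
A FIRST/FIRST conflict occurs when two productions N → α and N → β for the same non-terminal have FIRST(α) ∩ FIRST(β) ≠ ∅ (with ε ∈ FIRST of a nullable right-hand side, so two nullable alternatives also conflict).

Productions for E:
  E → f A D: FIRST = { 'f' }
  E → x A: FIRST = { 'x' }
  E → b b: FIRST = { 'b' }
Productions for A:
  A → ε: FIRST = { ε }
  A → x: FIRST = { 'x' }
D has only one production, so no FIRST/FIRST conflict is possible there.

All alternatives of each non-terminal have pairwise disjoint FIRST sets.

Answer: No FIRST/FIRST conflicts.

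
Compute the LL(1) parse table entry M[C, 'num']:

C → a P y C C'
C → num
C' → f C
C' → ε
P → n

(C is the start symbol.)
To find M[C, 'num'], we find productions for C where 'num' is in the predict set (PREDICT(N → α) = (FIRST(α) \ {ε}) ∪ (FOLLOW(N) if α ⇒* ε)).

C → a P y C C': PREDICT = { 'a' }
C → num: PREDICT = { 'num' }
  'num' is in predict set, so this production goes in M[C, 'num']

M[C, 'num'] = C → num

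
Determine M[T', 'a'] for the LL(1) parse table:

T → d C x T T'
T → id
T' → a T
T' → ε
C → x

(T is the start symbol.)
To find M[T', 'a'], we find productions for T' where 'a' is in the predict set (PREDICT(N → α) = (FIRST(α) \ {ε}) ∪ (FOLLOW(N) if α ⇒* ε)).

Relevant sets:
  FOLLOW(T') = { $, 'a' }

T' → a T: PREDICT = { 'a' }
  'a' is in predict set, so this production goes in M[T', 'a']
T' → ε: PREDICT = { $, 'a' }
  'a' is in predict set, so this production goes in M[T', 'a']

M[T', 'a'] = T' → a T, T' → ε  (a multiply-defined cell — the grammar is not LL(1))

Answer: T' → a T, T' → ε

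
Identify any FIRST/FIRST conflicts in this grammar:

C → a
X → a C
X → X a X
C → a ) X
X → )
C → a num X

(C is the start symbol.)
Yes. C → a / C → a ')' X on { 'a' }; C → a / C → a num X on { 'a' }; C → a ')' X / C → a num X on { 'a' }; X → a C / X → X a X on { 'a' }; X → X a X / X → ')' on { ')' }

FIRST sets of the non-terminals at (or reachable through a nullable prefix from) the front of some alternative:
  FIRST(X) = { ')', 'a' }

Productions for C:
  C → a: FIRST = { 'a' }
  C → a ) X: FIRST = { 'a' }
  C → a num X: FIRST = { 'a' }
Productions for X:
  X → a C: FIRST = { 'a' }
  X → X a X: FIRST = { ')', 'a' }
  X → ): FIRST = { ')' }

Conflict for C: C → a and C → a ) X
  Overlap: { 'a' }
Conflict for C: C → a and C → a num X
  Overlap: { 'a' }
Conflict for C: C → a ) X and C → a num X
  Overlap: { 'a' }
Conflict for X: X → a C and X → X a X
  Overlap: { 'a' }
Conflict for X: X → X a X and X → )
  Overlap: { ')' }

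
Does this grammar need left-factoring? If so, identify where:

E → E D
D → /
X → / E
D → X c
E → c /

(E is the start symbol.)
Left-factoring is needed when two productions for the same non-terminal
share a common prefix on the right-hand side.

Productions for E:
  E → E D
  E → c /
Productions for D:
  D → /
  D → X c

No common prefixes found.

Answer: No, left-factoring is not needed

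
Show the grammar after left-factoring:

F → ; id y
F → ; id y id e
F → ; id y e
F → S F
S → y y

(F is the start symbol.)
Left-factoring transforms A → αβ₁ | αβ₂ into A → αA' and A' → β₁ | β₂
(α is the longest common prefix among the alternatives). Repeat until
no nonterminal has two alternatives with a common prefix.

Round 1: F has alternatives sharing prefix '; id y'. Introduce F': F → ; id y F'
  Add: F' → ε
  Add: F' → id e
  Add: F' → e

No remaining common prefixes — done.

Resulting grammar:
F → ; id y F'
F' → ε
F' → id e
F' → e
F → S F
S → y y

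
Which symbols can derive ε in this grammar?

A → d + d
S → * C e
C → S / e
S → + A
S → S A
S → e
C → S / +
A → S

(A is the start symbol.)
A non-terminal is nullable if it can derive ε (the empty string): either it has an ε-production, or it has a production whose right-hand side consists entirely of nullable non-terminals.

There are no ε-productions, so no non-terminal can derive ε.
No non-terminals are nullable.

Answer: None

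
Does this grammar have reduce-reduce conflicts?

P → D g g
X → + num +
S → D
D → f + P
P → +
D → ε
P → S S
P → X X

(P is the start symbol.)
No reduce-reduce conflicts

A reduce-reduce conflict occurs when an LR(0) state has two complete items [A → α .] and [B → β .] — both call for a reduction, and with no lookahead the parser cannot choose between them.

Augment with P' → P and build the canonical LR(0) collection (I0 = CLOSURE({[P' → . P]}), then GOTO on every symbol after a dot until no new states appear). It has 17 states:
  I0: { [D → . f + P], [D → .], [P → . +], [P → . D g g], [P → . S S], [P → . X X], [P' → . P], [S → . D], [X → . + num +] }  — shift, reduce
  I1: { [P → + .], [X → + . num +] }  — shift, reduce
  I2: { [P → D . g g], [S → D .] }  — shift, reduce
  I3: { [P' → P .] }  — accept
  I4: { [D → . f + P], [D → .], [P → S . S], [S → . D] }  — shift, reduce
  I5: { [P → X . X], [X → . + num +] }  — shift
  I6: { [D → f . + P] }  — shift
  I7: { [D → . f + P], [D → .], [D → f + . P], [P → . +], [P → . D g g], [P → . S S], [P → . X X], [S → . D], [X → . + num +] }  — shift, reduce
  I8: { [D → f + P .] }  — reduce
  I9: { [X → + . num +] }  — shift
  I10: { [P → X X .] }  — reduce
  I11: { [X → + num . +] }  — shift
  I12: { [X → + num + .] }  — reduce
  I13: { [S → D .] }  — reduce
  I14: { [P → S S .] }  — reduce
  I15: { [P → D g . g] }  — shift
  I16: { [P → D g g .] }  — reduce

No state contains more than one complete item.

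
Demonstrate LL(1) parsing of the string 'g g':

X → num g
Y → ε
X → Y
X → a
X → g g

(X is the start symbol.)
LL(1) parsing maintains a stack (initially the start symbol over $) and the input. At each step: if the stack top is a terminal, match it against the current input token; if it is a non-terminal N, replace it with the RHS of M[N, lookahead] (the unique production whose predict set contains the lookahead).

Stack is shown with the top on the left.

Stack  Input  Action
--------------------
X $    g g $  output X → g g
g g $  g g $  match 'g'
g $    g $    match 'g'
$      $      accept

The string is accepted.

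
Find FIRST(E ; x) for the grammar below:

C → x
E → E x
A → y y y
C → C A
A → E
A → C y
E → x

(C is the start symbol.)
{ 'x' }

FIRST sets of the non-terminals involved (from the grammar, by fixed-point iteration):
  FIRST(E) = { 'x' }

To compute FIRST(E ; x), process the symbols left to right:
Symbol E is a non-terminal. Add FIRST(E) \ {ε} = { 'x' }
E is not nullable (ε ∉ FIRST(E)), so stop here.
FIRST(E ; x) = { 'x' }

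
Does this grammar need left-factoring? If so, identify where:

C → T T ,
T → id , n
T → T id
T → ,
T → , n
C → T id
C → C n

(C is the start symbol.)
Left-factoring is needed when two productions for the same non-terminal
share a common prefix on the right-hand side.

Productions for C:
  C → T T ,
  C → T id
  C → C n
Productions for T:
  T → id , n
  T → T id
  T → ,
  T → , n

Found common prefix 'T' in productions for C
Found common prefix ',' in productions for T

Answer: Yes, C has productions with common prefix 'T'; T has productions with common prefix ','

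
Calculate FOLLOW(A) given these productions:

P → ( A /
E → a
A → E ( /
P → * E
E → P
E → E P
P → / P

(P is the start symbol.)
{ '/' }

To compute FOLLOW(A), find every occurrence of A on a right-hand side N → α A β: add FIRST(β) \ {ε}, and if β is empty or nullable also add FOLLOW(N). Iterate to a fixed point.

In P → ( A /: A is followed by '/', add FIRST('/') \ {ε} = { '/' }

Taking the union: FOLLOW(A) = { '/' }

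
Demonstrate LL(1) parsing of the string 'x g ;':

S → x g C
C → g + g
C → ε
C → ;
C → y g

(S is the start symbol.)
LL(1) parsing maintains a stack (initially the start symbol over $) and the input. At each step: if the stack top is a terminal, match it against the current input token; if it is a non-terminal N, replace it with the RHS of M[N, lookahead] (the unique production whose predict set contains the lookahead).

Stack is shown with the top on the left.

Stack    Input    Action
------------------------
S $      x g ; $  output S → x g C
x g C $  x g ; $  match 'x'
g C $    g ; $    match 'g'
C $      ; $      output C → ;
; $      ; $      match ';'
$        $        accept

The string is accepted.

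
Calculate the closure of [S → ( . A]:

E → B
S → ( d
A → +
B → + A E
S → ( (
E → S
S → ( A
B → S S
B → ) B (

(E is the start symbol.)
To compute CLOSURE, for each item [A → α.Bβ] where B is a non-terminal, add [B → .γ] for all productions B → γ; repeat for the newly added items until nothing changes.

Start with: [S → ( . A]
  [S → ( . A] has the dot before A: add [A → . +]
No further items can be added.

CLOSURE = { [A → . +], [S → ( . A] }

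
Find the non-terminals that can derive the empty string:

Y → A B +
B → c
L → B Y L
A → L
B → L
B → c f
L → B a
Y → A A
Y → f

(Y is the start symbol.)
A non-terminal is nullable if it can derive ε (the empty string): either it has an ε-production, or it has a production whose right-hand side consists entirely of nullable non-terminals.

There are no ε-productions, so no non-terminal can derive ε.
No non-terminals are nullable.

Answer: None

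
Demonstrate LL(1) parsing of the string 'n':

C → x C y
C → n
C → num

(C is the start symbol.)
Stack is shown with the top on the left.

Stack  Input  Action
--------------------
C $    n $    output C → n
n $    n $    match 'n'
$      $      accept

The string is accepted.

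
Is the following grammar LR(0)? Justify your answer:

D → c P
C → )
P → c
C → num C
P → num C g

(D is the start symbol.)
Yes, the grammar is LR(0)

A grammar is LR(0) if no state in the canonical LR(0) collection has:
  - both a shift item (dot before a terminal) and a complete item (shift-reduce conflict), or
  - two or more complete items (reduce-reduce conflict; the accept item [D' → D .] counts as a complete item here).

Augment with D' → D and build the canonical LR(0) collection (I0 = CLOSURE({[D' → . D]}), then GOTO on every symbol after a dot until no new states appear). It has 11 states:
  I0: { [D → . c P], [D' → . D] }  — shift
  I1: { [D' → D .] }  — accept
  I2: { [D → c . P], [P → . c], [P → . num C g] }  — shift
  I3: { [D → c P .] }  — reduce
  I4: { [P → c .] }  — reduce
  I5: { [C → . )], [C → . num C], [P → num . C g] }  — shift
  I6: { [C → ) .] }  — reduce
  I7: { [P → num C . g] }  — shift
  I8: { [C → . )], [C → . num C], [C → num . C] }  — shift
  I9: { [C → num C .] }  — reduce
  I10: { [P → num C g .] }  — reduce

Every state is either a pure shift/goto state or contains exactly one complete item and nothing to shift — no conflicts. The grammar is LR(0).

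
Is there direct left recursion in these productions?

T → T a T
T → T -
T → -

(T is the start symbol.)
Direct left recursion occurs when N → N α for some non-terminal N (the right-hand side begins with the left-hand side itself).

T → T a T: LEFT RECURSIVE (starts with T)
T → T -: LEFT RECURSIVE (starts with T)
T → -: starts with '-'

The grammar has direct left recursion on: T.

Answer: Yes, T is left-recursive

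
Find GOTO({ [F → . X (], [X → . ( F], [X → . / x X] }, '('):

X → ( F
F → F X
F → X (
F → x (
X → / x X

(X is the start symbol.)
GOTO(I, '(') = CLOSURE({ [A → αX.β] : [A → α.Xβ] ∈ I, X = '(' })

Items with dot before '(', with the dot advanced:
  [X → . ( F] → [X → ( . F]
Closure of the advanced items:
  [X → ( . F] has the dot before F: add [F → . F X], [F → . X (], [F → . x (]
  [F → . X (] has the dot before X: add [X → . ( F], [X → . / x X]

GOTO = { [F → . F X], [F → . X (], [F → . x (], [X → ( . F], [X → . ( F], [X → . / x X] }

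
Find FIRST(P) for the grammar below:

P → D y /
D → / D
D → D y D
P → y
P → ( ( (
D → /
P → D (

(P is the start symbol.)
FIRST sets of the other non-terminals involved (by the same procedure, iterated to a fixed point):
  FIRST(D) = { '/' }

From P → D y /:
  - D is a non-terminal: add FIRST(D) \ {ε} = { '/' }
    D is not nullable, so stop
From P → y:
  - y is a terminal: add 'y' and stop
From P → ( ( (:
  - '(' is a terminal: add '(' and stop
From P → D (:
  - D is a non-terminal: add FIRST(D) \ {ε} = { '/' }
    D is not nullable, so stop

Collecting: FIRST(P) = { '(', '/', 'y' }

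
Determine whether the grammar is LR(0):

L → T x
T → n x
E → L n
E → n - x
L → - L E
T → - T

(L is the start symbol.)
No. Shift-reduce conflict between [T → - T .] and [L → T . x]

A grammar is LR(0) if no state in the canonical LR(0) collection has:
  - both a shift item (dot before a terminal) and a complete item (shift-reduce conflict), or
  - two or more complete items (reduce-reduce conflict; the accept item [L' → L .] counts as a complete item here).

Augment with L' → L and build the canonical LR(0) collection (I0 = CLOSURE({[L' → . L]}), then GOTO on every symbol after a dot until no new states appear). It has 15 states:
  I0: { [L → . - L E], [L → . T x], [L' → . L], [T → . - T], [T → . n x] }  — shift
  I1: { [L → - . L E], [L → . - L E], [L → . T x], [T → - . T], [T → . - T], [T → . n x] }  — shift
  I2: { [L' → L .] }  — accept
  I3: { [L → T . x] }  — shift
  I4: { [T → n . x] }  — shift
  I5: { [T → n x .] }  — reduce
  I6: { [L → T x .] }  — reduce
  I7: { [E → . L n], [E → . n - x], [L → - L . E], [L → . - L E], [L → . T x], [T → . - T], [T → . n x] }  — shift
  I8: { [L → T . x], [T → - T .] }  — shift, reduce
  I9: { [L → - L E .] }  — reduce
  I10: { [E → L . n] }  — shift
  I11: { [E → n . - x], [T → n . x] }  — shift
  I12: { [E → n - . x] }  — shift
  I13: { [E → n - x .] }  — reduce
  I14: { [E → L n .] }  — reduce

Conflict in state I8:
  Shift-reduce conflict between [T → - T .] and [L → T . x]
So the grammar is NOT LR(0).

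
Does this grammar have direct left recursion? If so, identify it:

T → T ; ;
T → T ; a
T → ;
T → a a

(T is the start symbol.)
Direct left recursion occurs when N → N α for some non-terminal N (the right-hand side begins with the left-hand side itself).

T → T ; ;: LEFT RECURSIVE (starts with T)
T → T ; a: LEFT RECURSIVE (starts with T)
T → ;: starts with ';'
T → a a: starts with a

The grammar has direct left recursion on: T.

Answer: Yes, T is left-recursive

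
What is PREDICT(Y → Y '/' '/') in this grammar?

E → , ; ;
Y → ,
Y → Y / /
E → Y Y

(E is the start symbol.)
{ ',' }

PREDICT(Y → Y '/' '/') = (FIRST(RHS) \ {ε}) ∪ (FOLLOW(Y) if ε ∈ FIRST(RHS), i.e. RHS ⇒* ε)
FIRST(Y) = { ',' }
FIRST(Y '/' '/') = { ',' }
ε ∉ FIRST(Y '/' '/'), so FOLLOW(Y) is not added.
PREDICT(Y → Y '/' '/') = { ',' }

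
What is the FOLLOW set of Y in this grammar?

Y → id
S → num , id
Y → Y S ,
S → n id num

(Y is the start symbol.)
Y is the start symbol, so $ ∈ FOLLOW(Y).
In Y → Y S ,: Y is followed by S ',', add FIRST(S ',') \ {ε} = { 'n', 'num' }

Taking the union: FOLLOW(Y) = { $, 'n', 'num' }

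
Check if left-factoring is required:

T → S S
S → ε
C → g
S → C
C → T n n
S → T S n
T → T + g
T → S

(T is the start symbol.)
Yes, T has productions with common prefix 'S'

Left-factoring is needed when two productions for the same non-terminal
share a common prefix on the right-hand side.

Productions for T:
  T → S S
  T → T + g
  T → S
Productions for S:
  S → ε
  S → C
  S → T S n
Productions for C:
  C → g
  C → T n n

Found common prefix 'S' in productions for T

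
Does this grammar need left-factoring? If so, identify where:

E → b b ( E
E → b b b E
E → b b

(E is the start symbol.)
Yes, E has productions with common prefix 'b b'

Left-factoring is needed when two productions for the same non-terminal
share a common prefix on the right-hand side.

Productions for E:
  E → b b ( E
  E → b b b E
  E → b b

Found common prefix 'b b' in productions for E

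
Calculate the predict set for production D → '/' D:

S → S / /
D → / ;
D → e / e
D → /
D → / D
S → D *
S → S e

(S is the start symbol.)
PREDICT(D → '/' D) = (FIRST(RHS) \ {ε}) ∪ (FOLLOW(D) if ε ∈ FIRST(RHS), i.e. RHS ⇒* ε)
FIRST('/' D) = { '/' }
ε ∉ FIRST('/' D), so FOLLOW(D) is not added.
PREDICT(D → '/' D) = { '/' }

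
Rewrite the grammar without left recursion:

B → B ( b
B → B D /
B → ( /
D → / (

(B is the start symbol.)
B → ( / B'
B' → ( b B'
B' → D / B'
B' → ε
D → / (

B is directly left-recursive. The standard transformation for
  A → A α₁ | ... | A α_m | β₁ | ... | β_n
is
  A  → β₁ A' | ... | β_n A'
  A' → α₁ A' | ... | α_m A' | ε

B → ( / becomes B → ( / B'
B → B ( b becomes B' → ( b B'
B → B D / becomes B' → D / B'
Add B' → ε

Productions for other non-terminals are unchanged:
  D → / (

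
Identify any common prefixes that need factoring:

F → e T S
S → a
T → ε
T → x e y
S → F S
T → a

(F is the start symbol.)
No, left-factoring is not needed

Left-factoring is needed when two productions for the same non-terminal
share a common prefix on the right-hand side.

Productions for S:
  S → a
  S → F S
Productions for T:
  T → ε
  T → x e y
  T → a

No common prefixes found.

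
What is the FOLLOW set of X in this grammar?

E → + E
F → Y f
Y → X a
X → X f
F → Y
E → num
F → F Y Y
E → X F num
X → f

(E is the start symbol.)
{ 'a', 'f' }

To compute FOLLOW(X), find every occurrence of X on a right-hand side N → α X β: add FIRST(β) \ {ε}, and if β is empty or nullable also add FOLLOW(N). Iterate to a fixed point.

In Y → X a: X is followed by a, add FIRST(a) \ {ε} = { 'a' }
In X → X f: X is followed by f, add FIRST(f) \ {ε} = { 'f' }
In E → X F num: X is followed by F num, add FIRST(F num) \ {ε} = { 'f' }

Taking the union: FOLLOW(X) = { 'a', 'f' }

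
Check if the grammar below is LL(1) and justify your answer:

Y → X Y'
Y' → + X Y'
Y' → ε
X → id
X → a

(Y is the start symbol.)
Yes, the grammar is LL(1).

Relevant sets:
  FOLLOW(Y') = { $ }

For Y':
  PREDICT(Y' → '+' X Y') = { '+' }
  PREDICT(Y' → ε) = { $ }
For X:
  PREDICT(X → id) = { 'id' }
  PREDICT(X → a) = { 'a' }
Y has a single production, so nothing to check there.

All predict sets are disjoint. The grammar IS LL(1).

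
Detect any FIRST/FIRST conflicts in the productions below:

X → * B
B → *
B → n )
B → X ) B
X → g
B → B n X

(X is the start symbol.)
Yes. B → '*' / B → X ')' B on { '*' }; B → '*' / B → B n X on { '*' }; B → n ')' / B → B n X on { 'n' }; B → X ')' B / B → B n X on { '*', 'g' }

FIRST sets of the non-terminals at (or reachable through a nullable prefix from) the front of some alternative:
  FIRST(X) = { '*', 'g' }
  FIRST(B) = { '*', 'g', 'n' }

Productions for X:
  X → * B: FIRST = { '*' }
  X → g: FIRST = { 'g' }
Productions for B:
  B → *: FIRST = { '*' }
  B → n ): FIRST = { 'n' }
  B → X ) B: FIRST = { '*', 'g' }
  B → B n X: FIRST = { '*', 'g', 'n' }

Conflict for B: B → * and B → X ) B
  Overlap: { '*' }
Conflict for B: B → * and B → B n X
  Overlap: { '*' }
Conflict for B: B → n ) and B → B n X
  Overlap: { 'n' }
Conflict for B: B → X ) B and B → B n X
  Overlap: { '*', 'g' }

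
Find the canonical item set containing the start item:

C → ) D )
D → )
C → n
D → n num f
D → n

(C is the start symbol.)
First, augment the grammar with C' → C
I₀ = CLOSURE({ [C' → . C] }):
  [C' → . C] has the dot before C: add [C → . ) D )], [C → . n]
No further items can be added.

I₀ = { [C → . ) D )], [C → . n], [C' → . C] }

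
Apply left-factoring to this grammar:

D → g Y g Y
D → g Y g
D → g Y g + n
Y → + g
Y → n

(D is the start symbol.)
D → g Y g D'
D' → Y
D' → ε
D' → + n
Y → + g
Y → n

Left-factoring transforms A → αβ₁ | αβ₂ into A → αA' and A' → β₁ | β₂
(α is the longest common prefix among the alternatives). Repeat until
no nonterminal has two alternatives with a common prefix.

Round 1: D has alternatives sharing prefix 'g Y g'. Introduce D': D → g Y g D'
  Add: D' → Y
  Add: D' → ε
  Add: D' → + n

No remaining common prefixes — done.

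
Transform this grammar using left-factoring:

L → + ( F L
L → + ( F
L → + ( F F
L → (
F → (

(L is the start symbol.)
Left-factoring transforms A → αβ₁ | αβ₂ into A → αA' and A' → β₁ | β₂
(α is the longest common prefix among the alternatives). Repeat until
no nonterminal has two alternatives with a common prefix.

Round 1: L has alternatives sharing prefix '+ ( F'. Introduce L': L → + ( F L'
  Add: L' → L
  Add: L' → ε
  Add: L' → F

No remaining common prefixes — done.

Resulting grammar:
L → + ( F L'
L' → L
L' → ε
L' → F
L → (
F → (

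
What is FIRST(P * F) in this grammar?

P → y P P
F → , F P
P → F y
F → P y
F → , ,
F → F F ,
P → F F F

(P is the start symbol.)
FIRST sets of the non-terminals involved (from the grammar, by fixed-point iteration):
  FIRST(P) = { ',', 'y' }

To compute FIRST(P * F), process the symbols left to right:
Symbol P is a non-terminal. Add FIRST(P) \ {ε} = { ',', 'y' }
P is not nullable (ε ∉ FIRST(P)), so stop here.
FIRST(P * F) = { ',', 'y' }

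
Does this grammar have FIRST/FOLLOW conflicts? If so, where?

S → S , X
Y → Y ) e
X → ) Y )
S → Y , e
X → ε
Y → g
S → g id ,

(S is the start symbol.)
No FIRST/FOLLOW conflicts.

A FIRST/FOLLOW conflict occurs when a non-terminal N has a nullable alternative N → β (β ⇒* ε) and another alternative N → α with FIRST(α) ∩ FOLLOW(N) ≠ ∅: on such a lookahead the parser cannot decide between expanding α and letting N vanish via β.

Nullable non-terminals: X.

X: nullable alternative(s) X → ε; FOLLOW(X) = { $, ',' }
  X → ) Y ): FIRST \ {ε} = { ')' } — disjoint from FOLLOW(X)
  X → ε: FIRST \ {ε} = { } — this is the only nullable alternative, skip

S, Y have no nullable alternative, so no FIRST/FOLLOW check is needed there.

No FIRST/FOLLOW conflicts found.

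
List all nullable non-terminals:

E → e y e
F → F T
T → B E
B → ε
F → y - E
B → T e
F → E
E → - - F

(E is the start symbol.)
ε-productions: B → ε
So B is immediately nullable.
No further non-terminal can be added: every production for the remaining non-terminals contains a terminal or a non-nullable non-terminal.
Nullable = { 'B' }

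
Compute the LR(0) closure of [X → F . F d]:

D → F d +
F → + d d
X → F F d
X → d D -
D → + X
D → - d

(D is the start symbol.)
{ [F → . + d d], [X → F . F d] }

To compute CLOSURE, for each item [A → α.Bβ] where B is a non-terminal, add [B → .γ] for all productions B → γ; repeat for the newly added items until nothing changes.

Start with: [X → F . F d]
  [X → F . F d] has the dot before F: add [F → . + d d]
No further items can be added.

CLOSURE = { [F → . + d d], [X → F . F d] }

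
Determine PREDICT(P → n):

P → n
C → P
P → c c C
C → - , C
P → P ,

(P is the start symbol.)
PREDICT(P → n) = (FIRST(RHS) \ {ε}) ∪ (FOLLOW(P) if ε ∈ FIRST(RHS), i.e. RHS ⇒* ε)
FIRST(n) = { 'n' }
ε ∉ FIRST(n), so FOLLOW(P) is not added.
PREDICT(P → n) = { 'n' }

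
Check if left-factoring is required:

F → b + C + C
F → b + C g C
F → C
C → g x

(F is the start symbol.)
Yes, F has productions with common prefix 'b + C'

Left-factoring is needed when two productions for the same non-terminal
share a common prefix on the right-hand side.

Productions for F:
  F → b + C + C
  F → b + C g C
  F → C

Found common prefix 'b + C' in productions for F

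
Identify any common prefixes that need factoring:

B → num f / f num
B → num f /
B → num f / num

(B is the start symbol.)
Left-factoring is needed when two productions for the same non-terminal
share a common prefix on the right-hand side.

Productions for B:
  B → num f / f num
  B → num f /
  B → num f / num

Found common prefix 'num f /' in productions for B

Answer: Yes, B has productions with common prefix 'num f /'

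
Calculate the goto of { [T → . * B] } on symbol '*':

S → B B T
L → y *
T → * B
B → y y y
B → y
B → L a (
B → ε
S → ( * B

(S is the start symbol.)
GOTO(I, '*') = CLOSURE({ [A → αX.β] : [A → α.Xβ] ∈ I, X = '*' })

Items with dot before '*', with the dot advanced:
  [T → . * B] → [T → * . B]
Closure of the advanced items:
  [T → * . B] has the dot before B: add [B → . y y y], [B → . y], [B → . L a (], [B → .]
  [B → . L a (] has the dot before L: add [L → . y *]

GOTO = { [B → . L a (], [B → . y y y], [B → . y], [B → .], [L → . y *], [T → * . B] }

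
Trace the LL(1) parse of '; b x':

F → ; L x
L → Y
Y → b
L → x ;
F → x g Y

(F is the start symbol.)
Stack is shown with the top on the left.

Stack    Input    Action
------------------------
F $      ; b x $  output F → ; L x
; L x $  ; b x $  match ';'
L x $    b x $    output L → Y
Y x $    b x $    output Y → b
b x $    b x $    match 'b'
x $      x $      match 'x'
$        $        accept

The string is accepted.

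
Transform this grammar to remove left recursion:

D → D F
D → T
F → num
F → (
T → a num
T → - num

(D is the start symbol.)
D is directly left-recursive. The standard transformation for
  A → A α₁ | ... | A α_m | β₁ | ... | β_n
is
  A  → β₁ A' | ... | β_n A'
  A' → α₁ A' | ... | α_m A' | ε

D → T becomes D → T D'
D → D F becomes D' → F D'
Add D' → ε

Productions for other non-terminals are unchanged:
  F → num
  F → (
  T → a num
  T → - num

Resulting grammar:
D → T D'
D' → F D'
D' → ε
F → num
F → (
T → a num
T → - num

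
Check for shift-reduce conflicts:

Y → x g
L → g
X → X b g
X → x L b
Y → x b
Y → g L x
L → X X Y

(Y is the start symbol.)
Augment with Y' → Y and build the canonical LR(0) collection (I0 = CLOSURE({[Y' → . Y]}), then GOTO on every symbol after a dot until no new states appear). It has 17 states:
  I0: { [Y → . g L x], [Y → . x b], [Y → . x g], [Y' → . Y] }  — shift
  I1: { [Y' → Y .] }  — accept
  I2: { [L → . X X Y], [L → . g], [X → . X b g], [X → . x L b], [Y → g . L x] }  — shift
  I3: { [Y → x . b], [Y → x . g] }  — shift
  I4: { [Y → x b .] }  — reduce
  I5: { [Y → x g .] }  — reduce
  I6: { [Y → g L . x] }  — shift
  I7: { [L → X . X Y], [X → . X b g], [X → . x L b], [X → X . b g] }  — shift
  I8: { [L → g .] }  — reduce
  I9: { [L → . X X Y], [L → . g], [X → . X b g], [X → . x L b], [X → x . L b] }  — shift
  I10: { [X → x L . b] }  — shift
  I11: { [X → x L b .] }  — reduce
  I12: { [L → X X . Y], [X → X . b g], [Y → . g L x], [Y → . x b], [Y → . x g] }  — shift
  I13: { [X → X b . g] }  — shift
  I14: { [X → X b g .] }  — reduce
  I15: { [L → X X Y .] }  — reduce
  I16: { [Y → g L x .] }  — reduce

No state contains both a complete item and a shift item.

Answer: No shift-reduce conflicts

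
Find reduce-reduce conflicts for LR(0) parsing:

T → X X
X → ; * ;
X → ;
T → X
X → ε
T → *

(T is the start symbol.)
A reduce-reduce conflict occurs when an LR(0) state has two complete items [A → α .] and [B → β .] — both call for a reduction, and with no lookahead the parser cannot choose between them.

Augment with T' → T and build the canonical LR(0) collection (I0 = CLOSURE({[T' → . T]}), then GOTO on every symbol after a dot until no new states appear). It has 8 states:
  I0: { [T → . *], [T → . X X], [T → . X], [T' → . T], [X → . ; * ;], [X → . ;], [X → .] }  — shift, reduce
  I1: { [T → * .] }  — reduce
  I2: { [X → ; . * ;], [X → ; .] }  — shift, reduce
  I3: { [T' → T .] }  — accept
  I4: { [T → X . X], [T → X .], [X → . ; * ;], [X → . ;], [X → .] }  — shift, 2 reduces
  I5: { [T → X X .] }  — reduce
  I6: { [X → ; * . ;] }  — shift
  I7: { [X → ; * ; .] }  — reduce

I4 contains complete items [T → X .], [X → .] — reduce-reduce conflict.

Answer: Yes — I4: [T → X .] vs [X → .]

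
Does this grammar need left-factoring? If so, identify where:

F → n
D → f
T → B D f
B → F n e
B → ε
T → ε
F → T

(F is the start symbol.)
Left-factoring is needed when two productions for the same non-terminal
share a common prefix on the right-hand side.

Productions for F:
  F → n
  F → T
Productions for T:
  T → B D f
  T → ε
Productions for B:
  B → F n e
  B → ε

No common prefixes found.

Answer: No, left-factoring is not needed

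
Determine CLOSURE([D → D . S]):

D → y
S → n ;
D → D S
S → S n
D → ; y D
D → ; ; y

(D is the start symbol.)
To compute CLOSURE, for each item [A → α.Bβ] where B is a non-terminal, add [B → .γ] for all productions B → γ; repeat for the newly added items until nothing changes.

Start with: [D → D . S]
  [D → D . S] has the dot before S: add [S → . n ;], [S → . S n]
No further items can be added.

CLOSURE = { [D → D . S], [S → . S n], [S → . n ;] }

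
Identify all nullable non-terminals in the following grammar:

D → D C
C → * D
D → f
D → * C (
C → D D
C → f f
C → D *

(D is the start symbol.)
None

There are no ε-productions, so no non-terminal can derive ε.
No non-terminals are nullable.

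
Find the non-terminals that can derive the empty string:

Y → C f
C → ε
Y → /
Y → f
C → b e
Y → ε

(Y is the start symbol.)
{ 'C', 'Y' }

ε-productions: C → ε, Y → ε
So C, Y are immediately nullable.
Every non-terminal is now nullable.
Nullable = { 'C', 'Y' }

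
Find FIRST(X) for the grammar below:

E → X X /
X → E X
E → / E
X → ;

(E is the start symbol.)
To compute FIRST(X), examine every production with X on the left-hand side, reading each right-hand side left to right until a non-nullable symbol is reached.

FIRST sets of the other non-terminals involved (by the same procedure, iterated to a fixed point):
  FIRST(E) = { '/', ';' }

From X → E X:
  - E is a non-terminal: add FIRST(E) \ {ε} = { '/', ';' }
    E is not nullable, so stop
From X → ;:
  - ';' is a terminal: add ';' and stop

Collecting: FIRST(X) = { '/', ';' }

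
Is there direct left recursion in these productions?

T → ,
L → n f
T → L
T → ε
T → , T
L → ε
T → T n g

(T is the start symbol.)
Yes, T is left-recursive

Direct left recursion occurs when N → N α for some non-terminal N (the right-hand side begins with the left-hand side itself).

T → ,: starts with ','
L → n f: starts with n
T → L: starts with L
T → ε: starts with ε
T → , T: starts with ','
L → ε: starts with ε
T → T n g: LEFT RECURSIVE (starts with T)

The grammar has direct left recursion on: T.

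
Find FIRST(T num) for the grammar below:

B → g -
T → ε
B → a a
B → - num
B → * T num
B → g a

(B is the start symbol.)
FIRST sets of the non-terminals involved (from the grammar, by fixed-point iteration):
  FIRST(T) = { ε }

To compute FIRST(T num), process the symbols left to right:
Symbol T is a non-terminal. Add FIRST(T) \ {ε} = { }
T is nullable (ε ∈ FIRST(T)), continue to the next symbol.
Symbol num is a terminal. Add 'num' and stop.
FIRST(T num) = { 'num' }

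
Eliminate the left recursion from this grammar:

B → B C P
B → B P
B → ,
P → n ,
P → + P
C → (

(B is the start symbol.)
B is directly left-recursive. The standard transformation for
  A → A α₁ | ... | A α_m | β₁ | ... | β_n
is
  A  → β₁ A' | ... | β_n A'
  A' → α₁ A' | ... | α_m A' | ε

B → , becomes B → , B'
B → B C P becomes B' → C P B'
B → B P becomes B' → P B'
Add B' → ε

Productions for other non-terminals are unchanged:
  P → n ,
  P → + P
  C → (

Resulting grammar:
B → , B'
B' → C P B'
B' → P B'
B' → ε
P → n ,
P → + P
C → (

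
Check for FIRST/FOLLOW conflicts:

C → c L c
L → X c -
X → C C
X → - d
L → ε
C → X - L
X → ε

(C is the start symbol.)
Yes. L → X c '-' with FOLLOW(L) on { '-', 'c' }; X → C C with FOLLOW(X) on { '-', 'c' }; X → '-' d with FOLLOW(X) on { '-' }

A FIRST/FOLLOW conflict occurs when a non-terminal N has a nullable alternative N → β (β ⇒* ε) and another alternative N → α with FIRST(α) ∩ FOLLOW(N) ≠ ∅: on such a lookahead the parser cannot decide between expanding α and letting N vanish via β.

Nullable non-terminals: L, X.
FIRST sets used below: FIRST(X) = { '-', 'c', ε }, FIRST(C) = { '-', 'c' }

L: nullable alternative(s) L → ε; FOLLOW(L) = { $, '-', 'c' }
  L → X c -: FIRST \ {ε} = { '-', 'c' } — overlaps FOLLOW(L) on { '-', 'c' }: CONFLICT
  L → ε: FIRST \ {ε} = { } — this is the only nullable alternative, skip

X: nullable alternative(s) X → ε; FOLLOW(X) = { '-', 'c' }
  X → C C: FIRST \ {ε} = { '-', 'c' } — overlaps FOLLOW(X) on { '-', 'c' }: CONFLICT
  X → - d: FIRST \ {ε} = { '-' } — overlaps FOLLOW(X) on { '-' }: CONFLICT
  X → ε: FIRST \ {ε} = { } — this is the only nullable alternative, skip

C has no nullable alternative, so no FIRST/FOLLOW check is needed there.

So the grammar has 3 FIRST/FOLLOW conflicts (marked CONFLICT above).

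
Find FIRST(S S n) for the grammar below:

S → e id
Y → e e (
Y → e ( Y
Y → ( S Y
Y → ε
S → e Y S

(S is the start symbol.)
FIRST sets of the non-terminals involved (from the grammar, by fixed-point iteration):
  FIRST(S) = { 'e' }

To compute FIRST(S S n), process the symbols left to right:
Symbol S is a non-terminal. Add FIRST(S) \ {ε} = { 'e' }
S is not nullable (ε ∉ FIRST(S)), so stop here.
FIRST(S S n) = { 'e' }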